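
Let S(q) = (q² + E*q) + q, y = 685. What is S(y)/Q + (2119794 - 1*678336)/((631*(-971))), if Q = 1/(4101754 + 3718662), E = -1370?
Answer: -2245045348713682098/612701 ≈ -3.6642e+12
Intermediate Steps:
S(q) = q² - 1369*q (S(q) = (q² - 1370*q) + q = q² - 1369*q)
Q = 1/7820416 ≈ 1.2787e-7
S(y)/Q + (2119794 - 1*678336)/((631*(-971))) = (685*(-1369 + 685))/(1/7820416) + (2119794 - 1*678336)/((631*(-971))) = (685*(-684))*7820416 + (2119794 - 678336)/(-612701) = -468540*7820416 + 1441458*(-1/612701) = -3664177712640 - 1441458/612701 = -2245045348713682098/612701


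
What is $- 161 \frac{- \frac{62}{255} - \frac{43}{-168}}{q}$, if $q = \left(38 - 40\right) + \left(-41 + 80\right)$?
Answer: $- \frac{1403}{25160} \approx -0.055763$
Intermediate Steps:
$q = 37$ ($q = \left(38 - 40\right) + 39 = -2 + 39 = 37$)
$- 161 \frac{- \frac{62}{255} - \frac{43}{-168}}{q} = - 161 \frac{- \frac{62}{255} - \frac{43}{-168}}{37} = - 161 \left(\left(-62\right) \frac{1}{255} - - \frac{43}{168}\right) \frac{1}{37} = - 161 \left(- \frac{62}{255} + \frac{43}{168}\right) \frac{1}{37} = - 161 \cdot \frac{61}{4760} \cdot \frac{1}{37} = \left(-161\right) \frac{61}{176120} = - \frac{1403}{25160}$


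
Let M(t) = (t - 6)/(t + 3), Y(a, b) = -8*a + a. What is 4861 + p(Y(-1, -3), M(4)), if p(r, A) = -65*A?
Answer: 34157/7 ≈ 4879.6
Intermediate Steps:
Y(a, b) = -7*a
M(t) = (-6 + t)/(3 + t)
4861 + p(Y(-1, -3), M(4)) = 4861 - 65*(-6 + 4)/(3 + 4) = 4861 - 65*(-2)/7 = 4861 - 65*(-2/7) = 4861 + 130/7 = 34157/7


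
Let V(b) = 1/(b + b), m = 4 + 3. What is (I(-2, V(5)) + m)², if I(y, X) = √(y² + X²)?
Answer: (70 + √401)²/100 ≈ 81.045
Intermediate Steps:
m = 7
V(b) = 1/(2*b)
I(y, X) = √(X² + y²)
(I(-2, V(5)) + m)² = (√(((½)/5)² + (-2)²) + 7)² = (√(((½)*(⅕))² + 4) + 7)² = (√((⅒)² + 4) + 7)² = (√(1/100 + 4) + 7)² = (√(401/100) + 7)² = (√401/10 + 7)² = (7 + √401/10)²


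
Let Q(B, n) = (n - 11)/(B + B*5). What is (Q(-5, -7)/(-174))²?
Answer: 1/84100 ≈ 1.1891e-5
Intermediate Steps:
Q(B, n) = (-11 + n)/(6*B) (Q(B, n) = (-11 + n)/(B + 5*B) = (-11 + n)/((6*B)) = (-11 + n)*(1/(6*B)) = (-11 + n)/(6*B))
(Q(-5, -7)/(-174))² = (((⅙)*(-11 - 7)/(-5))/(-174))² = (((⅙)*(-⅕)*(-18))*(-1/174))² = ((⅗)*(-1/174))² = (-1/290)² = 1/84100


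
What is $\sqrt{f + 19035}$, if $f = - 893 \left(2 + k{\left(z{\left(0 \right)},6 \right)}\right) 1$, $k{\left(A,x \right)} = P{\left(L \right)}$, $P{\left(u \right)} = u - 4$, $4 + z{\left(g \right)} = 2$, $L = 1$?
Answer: $2 \sqrt{4982} \approx 141.17$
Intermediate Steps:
$z{\left(g \right)} = -2$ ($z{\left(g \right)} = -4 + 2 = -2$)
$P{\left(u \right)} = -4 + u$ ($P{\left(u \right)} = u - 4 = -4 + u$)
$k{\left(A,x \right)} = -3$ ($k{\left(A,x \right)} = -4 + 1 = -3$)
$f = 893$ ($f = - 893 \left(2 - 3\right) 1 = - 893 \left(\left(-1\right) 1\right) = \left(-893\right) \left(-1\right) = 893$)
$\sqrt{f + 19035} = \sqrt{893 + 19035} = \sqrt{19928} = 2 \sqrt{4982}$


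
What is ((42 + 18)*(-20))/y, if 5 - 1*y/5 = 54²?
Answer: 240/2911 ≈ 0.082446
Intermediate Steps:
y = -14555 (y = 25 - 5*54² = 25 - 5*2916 = 25 - 14580 = -14555)
((42 + 18)*(-20))/y = ((42 + 18)*(-20))/(-14555) = (60*(-20))*(-1/14555) = -1200*(-1/14555) = 240/2911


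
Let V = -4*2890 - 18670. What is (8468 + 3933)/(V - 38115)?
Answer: -12401/68345 ≈ -0.18145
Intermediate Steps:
V = -30230 (V = -11560 - 18670 = -30230)
(8468 + 3933)/(V - 38115) = (8468 + 3933)/(-30230 - 38115) = 12401/(-68345) = 12401*(-1/68345) = -12401/68345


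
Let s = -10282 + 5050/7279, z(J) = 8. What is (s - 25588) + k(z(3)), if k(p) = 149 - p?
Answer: -260066341/7279 ≈ -35728.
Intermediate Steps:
s = -74837628/7279 (s = -10282 + 5050*(1/7279) = -10282 + 5050/7279 = -74837628/7279 ≈ -10281.)
(s - 25588) + k(z(3)) = (-74837628/7279 - 25588) + (149 - 1*8) = -261092680/7279 + (149 - 8) = -261092680/7279 + 141 = -260066341/7279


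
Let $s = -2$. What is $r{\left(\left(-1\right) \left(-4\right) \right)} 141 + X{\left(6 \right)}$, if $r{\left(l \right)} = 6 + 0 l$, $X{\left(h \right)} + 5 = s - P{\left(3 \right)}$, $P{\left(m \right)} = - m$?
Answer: $842$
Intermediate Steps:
$X{\left(h \right)} = -4$ ($X{\left(h \right)} = -5 - \left(2 - 3\right) = -5 - -1 = -5 + \left(-2 + 3\right) = -5 + 1 = -4$)
$r{\left(l \right)} = 6$ ($r{\left(l \right)} = 6 + 0 = 6$)
$r{\left(\left(-1\right) \left(-4\right) \right)} 141 + X{\left(6 \right)} = 6 \cdot 141 - 4 = 846 - 4 = 842$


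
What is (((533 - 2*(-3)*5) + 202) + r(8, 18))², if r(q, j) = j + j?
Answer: 641601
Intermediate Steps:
r(q, j) = 2*j
(((533 - 2*(-3)*5) + 202) + r(8, 18))² = (((533 - 2*(-3)*5) + 202) + 2*18)² = (((533 + 6*5) + 202) + 36)² = (((533 + 30) + 202) + 36)² = ((563 + 202) + 36)² = (765 + 36)² = 801² = 641601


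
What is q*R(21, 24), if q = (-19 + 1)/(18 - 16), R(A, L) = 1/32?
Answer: -9/32 ≈ -0.28125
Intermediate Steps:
R(A, L) = 1/32
q = -9 (q = -18/2 = -18*½ = -9)
q*R(21, 24) = -9*1/32 = -9/32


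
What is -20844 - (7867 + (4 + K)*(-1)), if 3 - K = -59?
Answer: -28645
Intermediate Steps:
K = 62 (K = 3 - 1*(-59) = 3 + 59 = 62)
-20844 - (7867 + (4 + K)*(-1)) = -20844 - (7867 + (4 + 62)*(-1)) = -20844 - (7867 + 66*(-1)) = -20844 - (7867 - 66) = -20844 - 1*7801 = -20844 - 7801 = -28645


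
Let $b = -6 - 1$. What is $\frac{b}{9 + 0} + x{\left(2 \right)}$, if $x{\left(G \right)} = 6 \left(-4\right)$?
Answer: $- \frac{223}{9} \approx -24.778$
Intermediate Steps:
$x{\left(G \right)} = -24$
$b = -7$
$\frac{b}{9 + 0} + x{\left(2 \right)} = - \frac{7}{9 + 0} - 24 = - \frac{7}{9} - 24 = - \frac{223}{9}$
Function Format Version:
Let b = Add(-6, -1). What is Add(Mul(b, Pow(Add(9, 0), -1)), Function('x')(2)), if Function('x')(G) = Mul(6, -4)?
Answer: Rational(-223, 9) ≈ -24.778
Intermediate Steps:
Function('x')(G) = -24
b = -7
Add(Mul(b, Pow(Add(9, 0), -1)), Function('x')(2)) = Add(Mul(-7, Pow(Add(9, 0), -1)), -24) = Add(Mul(-7, Pow(9, -1)), -24) = Add(Mul(-7, Rational(1, 9)), -24) = Add(Rational(-7, 9), -24) = Rational(-223, 9)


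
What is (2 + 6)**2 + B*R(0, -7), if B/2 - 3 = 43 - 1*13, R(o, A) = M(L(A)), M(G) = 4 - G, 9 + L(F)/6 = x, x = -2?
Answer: 4684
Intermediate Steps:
L(F) = -66 (L(F) = -54 + 6*(-2) = -54 - 12 = -66)
R(o, A) = 70 (R(o, A) = 4 - 1*(-66) = 4 + 66 = 70)
B = 66 (B = 6 + 2*(43 - 1*13) = 6 + 2*(43 - 13) = 6 + 2*30 = 6 + 60 = 66)
(2 + 6)**2 + B*R(0, -7) = (2 + 6)**2 + 66*70 = 8**2 + 4620 = 64 + 4620 = 4684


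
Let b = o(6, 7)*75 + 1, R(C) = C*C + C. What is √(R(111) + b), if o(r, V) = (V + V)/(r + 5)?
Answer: √1515943/11 ≈ 111.93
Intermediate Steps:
o(r, V) = 2*V/(5 + r) (o(r, V) = (2*V)/(5 + r) = 2*V/(5 + r))
R(C) = C + C² (R(C) = C² + C = C + C²)
b = 1061/11 (b = (2*7/(5 + 6))*75 + 1 = (2*7/11)*75 + 1 = (2*7*(1/11))*75 + 1 = (14/11)*75 + 1 = 1050/11 + 1 = 1061/11 ≈ 96.455)
√(R(111) + b) = √(111*(1 + 111) + 1061/11) = √(111*112 + 1061/11) = √(12432 + 1061/11) = √(137813/11) = √1515943/11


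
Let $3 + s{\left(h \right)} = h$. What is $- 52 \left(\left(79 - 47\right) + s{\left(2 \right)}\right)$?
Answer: $-1612$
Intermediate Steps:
$s{\left(h \right)} = -3 + h$
$- 52 \left(\left(79 - 47\right) + s{\left(2 \right)}\right) = - 52 \left(\left(79 - 47\right) + \left(-3 + 2\right)\right) = - 52 \left(32 - 1\right) = \left(-52\right) 31 = -1612$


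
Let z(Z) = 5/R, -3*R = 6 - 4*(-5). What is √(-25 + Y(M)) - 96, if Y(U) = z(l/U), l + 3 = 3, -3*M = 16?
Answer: -96 + I*√17290/26 ≈ -96.0 + 5.0574*I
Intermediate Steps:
R = -26/3 (R = -(6 - 4*(-5))/3 = -(6 + 20)/3 = -⅓*26 = -26/3 ≈ -8.6667)
M = -16/3 (M = -⅓*16 = -16/3 ≈ -5.3333)
l = 0 (l = -3 + 3 = 0)
z(Z) = -15/26 (z(Z) = 5/(-26/3) = 5*(-3/26) = -15/26)
Y(U) = -15/26
√(-25 + Y(M)) - 96 = √(-25 - 15/26) - 96 = √(-665/26) - 96 = I*√17290/26 - 96 = -96 + I*√17290/26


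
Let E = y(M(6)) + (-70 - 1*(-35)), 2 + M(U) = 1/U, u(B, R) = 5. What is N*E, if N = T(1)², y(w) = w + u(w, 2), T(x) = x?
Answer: -191/6 ≈ -31.833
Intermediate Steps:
M(U) = -2 + 1/U
y(w) = 5 + w (y(w) = w + 5 = 5 + w)
E = -191/6 (E = (5 + (-2 + 1/6)) + (-70 - 1*(-35)) = (5 + (-2 + ⅙)) + (-70 + 35) = (5 - 11/6) - 35 = 19/6 - 35 = -191/6 ≈ -31.833)
N = 1 (N = 1² = 1)
N*E = 1*(-191/6) = -191/6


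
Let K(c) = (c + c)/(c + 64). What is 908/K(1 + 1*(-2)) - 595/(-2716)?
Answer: -11097491/388 ≈ -28602.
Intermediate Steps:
K(c) = 2*c/(64 + c) (K(c) = (2*c)/(64 + c) = 2*c/(64 + c))
908/K(1 + 1*(-2)) - 595/(-2716) = 908/((2*(1 + 1*(-2))/(64 + (1 + 1*(-2))))) - 595/(-2716) = 908/((2*(1 - 2)/(64 + (1 - 2)))) - 595*(-1/2716) = 908/((2*(-1)/(64 - 1))) + 85/388 = 908/((2*(-1)/63)) + 85/388 = 908/((2*(-1)*(1/63))) + 85/388 = 908/(-2/63) + 85/388 = 908*(-63/2) + 85/388 = -28602 + 85/388 = -11097491/388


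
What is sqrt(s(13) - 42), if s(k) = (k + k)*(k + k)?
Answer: sqrt(634) ≈ 25.179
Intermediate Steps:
s(k) = 4*k**2 (s(k) = (2*k)*(2*k) = 4*k**2)
sqrt(s(13) - 42) = sqrt(4*13**2 - 42) = sqrt(4*169 - 42) = sqrt(676 - 42) = sqrt(634)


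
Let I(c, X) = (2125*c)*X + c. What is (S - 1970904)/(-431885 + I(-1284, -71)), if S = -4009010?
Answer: -5979914/193290331 ≈ -0.030937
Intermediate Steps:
I(c, X) = c + 2125*X*c (I(c, X) = 2125*X*c + c = c + 2125*X*c)
(S - 1970904)/(-431885 + I(-1284, -71)) = (-4009010 - 1970904)/(-431885 - 1284*(1 + 2125*(-71))) = -5979914/(-431885 - 1284*(1 - 150875)) = -5979914/(-431885 - 1284*(-150874)) = -5979914/(-431885 + 193722216) = -5979914/193290331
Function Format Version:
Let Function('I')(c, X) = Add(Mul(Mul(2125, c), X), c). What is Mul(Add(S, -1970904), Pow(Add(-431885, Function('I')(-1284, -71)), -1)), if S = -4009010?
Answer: Rational(-5979914, 193290331) ≈ -0.030937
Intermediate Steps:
Function('I')(c, X) = Add(c, Mul(2125, X, c)) (Function('I')(c, X) = Add(Mul(2125, X, c), c) = Add(c, Mul(2125, X, c)))
Mul(Add(S, -1970904), Pow(Add(-431885, Function('I')(-1284, -71)), -1)) = Mul(Add(-4009010, -1970904), Pow(Add(-431885, Mul(-1284, Add(1, Mul(2125, -71)))), -1)) = Mul(-5979914, Pow(Add(-431885, Mul(-1284, Add(1, -150875))), -1)) = Mul(-5979914, Pow(Add(-431885, Mul(-1284, -150874)), -1)) = Mul(-5979914, Pow(Add(-431885, 193722216), -1)) = Mul(-5979914, Pow(193290331, -1)) = Mul(-5979914, Rational(1, 193290331)) = Rational(-5979914, 193290331)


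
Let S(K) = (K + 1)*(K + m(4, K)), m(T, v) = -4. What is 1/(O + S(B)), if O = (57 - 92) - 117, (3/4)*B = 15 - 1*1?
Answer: 9/1228 ≈ 0.0073290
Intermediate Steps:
B = 56/3 (B = 4*(15 - 1*1)/3 = 4*(15 - 1)/3 = (4/3)*14 = 56/3 ≈ 18.667)
O = -152 (O = -35 - 117 = -152)
S(K) = (1 + K)*(-4 + K) (S(K) = (K + 1)*(K - 4) = (1 + K)*(-4 + K))
1/(O + S(B)) = 1/(-152 + (-4 + (56/3)² - 3*56/3)) = 1/(-152 + (-4 + 3136/9 - 56)) = 1/(-152 + 2596/9) = 1/(1228/9) = 9/1228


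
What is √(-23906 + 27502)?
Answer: 2*√899 ≈ 59.967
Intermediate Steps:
√(-23906 + 27502) = √3596 = 2*√899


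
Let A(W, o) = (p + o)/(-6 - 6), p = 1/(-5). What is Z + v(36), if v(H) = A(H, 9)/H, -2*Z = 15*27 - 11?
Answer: -106391/540 ≈ -197.02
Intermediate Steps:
p = -1/5 ≈ -0.20000
Z = -197 (Z = -(15*27 - 11)/2 = -(405 - 11)/2 = -1/2*394 = -197)
A(W, o) = 1/60 - o/12 (A(W, o) = (-1/5 + o)/(-6 - 6) = (-1/5 + o)/(-12) = (-1/5 + o)*(-1/12) = 1/60 - o/12)
v(H) = -11/(15*H) (v(H) = (1/60 - 1/12*9)/H = (1/60 - 3/4)/H = -11/(15*H))
Z + v(36) = -197 - 11/15/36 = -197 - 11/15*1/36 = -197 - 11/540 = -106391/540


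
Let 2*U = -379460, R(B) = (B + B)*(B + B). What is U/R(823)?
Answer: -94865/1354658 ≈ -0.070029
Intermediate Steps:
R(B) = 4*B² (R(B) = (2*B)*(2*B) = 4*B²)
U = -189730 (U = (½)*(-379460) = -189730)
U/R(823) = -189730/(4*823²) = -189730/(4*677329) = -189730/2709316 = -189730*1/2709316 = -94865/1354658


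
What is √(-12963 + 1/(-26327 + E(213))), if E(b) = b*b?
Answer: I*√4700354795690/19042 ≈ 113.86*I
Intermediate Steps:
E(b) = b²
√(-12963 + 1/(-26327 + E(213))) = √(-12963 + 1/(-26327 + 213²)) = √(-12963 + 1/(-26327 + 45369)) = √(-12963 + 1/19042) = √(-246841445/19042) = I*√4700354795690/19042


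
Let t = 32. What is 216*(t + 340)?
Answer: 80352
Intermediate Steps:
216*(t + 340) = 216*(32 + 340) = 216*372 = 80352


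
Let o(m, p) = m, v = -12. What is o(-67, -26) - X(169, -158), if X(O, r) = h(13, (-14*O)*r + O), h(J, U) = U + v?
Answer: -374052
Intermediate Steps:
h(J, U) = -12 + U (h(J, U) = U - 12 = -12 + U)
X(O, r) = -12 + O - 14*O*r (X(O, r) = -12 + ((-14*O)*r + O) = -12 + (-14*O*r + O) = -12 + (O - 14*O*r) = -12 + O - 14*O*r)
o(-67, -26) - X(169, -158) = -67 - (-12 + 169 - 14*169*(-158)) = -67 - (-12 + 169 + 373828) = -67 - 1*373985 = -67 - 373985 = -374052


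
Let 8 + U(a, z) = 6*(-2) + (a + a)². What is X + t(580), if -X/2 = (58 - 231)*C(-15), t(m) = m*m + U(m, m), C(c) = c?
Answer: 1676790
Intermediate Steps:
U(a, z) = -20 + 4*a² (U(a, z) = -8 + (6*(-2) + (a + a)²) = -8 + (-12 + (2*a)²) = -8 + (-12 + 4*a²) = -20 + 4*a²)
t(m) = -20 + 5*m² (t(m) = m*m + (-20 + 4*m²) = m² + (-20 + 4*m²) = -20 + 5*m²)
X = -5190 (X = -2*(58 - 231)*(-15) = -(-346)*(-15) = -2*2595 = -5190)
X + t(580) = -5190 + (-20 + 5*580²) = -5190 + (-20 + 5*336400) = -5190 + (-20 + 1682000) = -5190 + 1681980 = 1676790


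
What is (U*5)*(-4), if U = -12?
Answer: 240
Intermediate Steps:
(U*5)*(-4) = -12*5*(-4) = -60*(-4) = 240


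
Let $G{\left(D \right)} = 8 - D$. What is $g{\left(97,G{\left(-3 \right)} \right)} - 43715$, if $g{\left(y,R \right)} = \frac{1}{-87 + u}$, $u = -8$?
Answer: $- \frac{4152926}{95} \approx -43715.0$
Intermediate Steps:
$g{\left(y,R \right)} = - \frac{1}{95}$ ($g{\left(y,R \right)} = \frac{1}{-87 - 8} = \frac{1}{-95} = - \frac{1}{95}$)
$g{\left(97,G{\left(-3 \right)} \right)} - 43715 = - \frac{1}{95} - 43715 = - \frac{4152926}{95}$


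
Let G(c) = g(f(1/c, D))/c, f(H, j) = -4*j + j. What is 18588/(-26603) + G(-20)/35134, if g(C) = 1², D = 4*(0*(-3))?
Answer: -13061442443/18693396040 ≈ -0.69872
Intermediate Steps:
D = 0 (D = 4*0 = 0)
f(H, j) = -3*j
g(C) = 1
G(c) = 1/c
18588/(-26603) + G(-20)/35134 = 18588/(-26603) + 1/(-20*35134) = 18588*(-1/26603) - 1/20*1/35134 = -18588/26603 - 1/702680 = -13061442443/18693396040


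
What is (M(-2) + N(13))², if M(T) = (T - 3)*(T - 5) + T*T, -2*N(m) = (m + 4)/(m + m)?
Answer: 4044121/2704 ≈ 1495.6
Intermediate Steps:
N(m) = -(4 + m)/(4*m) (N(m) = -(m + 4)/(2*(m + m)) = -(4 + m)/(2*(2*m)) = -(4 + m)*1/(2*m)/2 = -(4 + m)/(4*m))
M(T) = T² + (-5 + T)*(-3 + T) (M(T) = (-3 + T)*(-5 + T) + T² = (-5 + T)*(-3 + T) + T² = T² + (-5 + T)*(-3 + T))
(M(-2) + N(13))² = ((15 - 8*(-2) + 2*(-2)²) + (¼)*(-4 - 1*13)/13)² = ((15 + 16 + 2*4) + (¼)*(1/13)*(-4 - 13))² = ((15 + 16 + 8) + (¼)*(1/13)*(-17))² = (39 - 17/52)² = (2011/52)² = 4044121/2704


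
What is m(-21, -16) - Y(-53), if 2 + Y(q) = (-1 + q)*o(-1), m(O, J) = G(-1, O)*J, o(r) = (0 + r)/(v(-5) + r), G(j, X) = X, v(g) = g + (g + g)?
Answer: 2731/8 ≈ 341.38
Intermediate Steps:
v(g) = 3*g (v(g) = g + 2*g = 3*g)
o(r) = r/(-15 + r) (o(r) = (0 + r)/(3*(-5) + r) = r/(-15 + r))
m(O, J) = J*O (m(O, J) = O*J = J*O)
Y(q) = -33/16 + q/16 (Y(q) = -2 + (-1 + q)*(-1/(-15 - 1)) = -2 + (-1 + q)*(-1/(-16)) = -2 + (-1 + q)*(-1*(-1/16)) = -2 + (-1 + q)*(1/16) = -2 + (-1/16 + q/16) = -33/16 + q/16)
m(-21, -16) - Y(-53) = -16*(-21) - (-33/16 + (1/16)*(-53)) = 336 - (-33/16 - 53/16) = 336 - 1*(-43/8) = 336 + 43/8 = 2731/8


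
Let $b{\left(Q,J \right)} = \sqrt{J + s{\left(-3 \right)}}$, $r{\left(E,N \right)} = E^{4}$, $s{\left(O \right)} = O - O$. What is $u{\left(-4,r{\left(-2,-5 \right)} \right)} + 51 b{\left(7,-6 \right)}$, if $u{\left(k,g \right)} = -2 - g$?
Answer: $-18 + 51 i \sqrt{6} \approx -18.0 + 124.92 i$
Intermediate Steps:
$s{\left(O \right)} = 0$
$b{\left(Q,J \right)} = \sqrt{J}$ ($b{\left(Q,J \right)} = \sqrt{J + 0} = \sqrt{J}$)
$u{\left(-4,r{\left(-2,-5 \right)} \right)} + 51 b{\left(7,-6 \right)} = \left(-2 - \left(-2\right)^{4}\right) + 51 \sqrt{-6} = \left(-2 - 16\right) + 51 i \sqrt{6} = -18 + 51 i \sqrt{6}$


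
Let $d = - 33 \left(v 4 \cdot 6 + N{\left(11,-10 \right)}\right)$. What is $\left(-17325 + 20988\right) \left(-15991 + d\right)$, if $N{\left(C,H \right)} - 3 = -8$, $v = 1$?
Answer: $-60871734$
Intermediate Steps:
$N{\left(C,H \right)} = -5$ ($N{\left(C,H \right)} = 3 - 8 = -5$)
$d = -627$ ($d = - 33 \left(1 \cdot 4 \cdot 6 - 5\right) = - 33 \left(4 \cdot 6 - 5\right) = - 33 \left(24 - 5\right) = \left(-33\right) 19 = -627$)
$\left(-17325 + 20988\right) \left(-15991 + d\right) = \left(-17325 + 20988\right) \left(-15991 - 627\right) = 3663 \left(-16618\right) = -60871734$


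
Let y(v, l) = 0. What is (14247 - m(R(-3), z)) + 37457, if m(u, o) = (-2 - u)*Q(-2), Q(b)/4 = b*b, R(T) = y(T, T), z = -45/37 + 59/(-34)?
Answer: 51736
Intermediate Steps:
z = -3713/1258 (z = -45*1/37 + 59*(-1/34) = -45/37 - 59/34 = -3713/1258 ≈ -2.9515)
R(T) = 0
Q(b) = 4*b² (Q(b) = 4*(b*b) = 4*b²)
m(u, o) = -32 - 16*u (m(u, o) = (-2 - u)*(4*(-2)²) = (-2 - u)*(4*4) = (-2 - u)*16 = -32 - 16*u)
(14247 - m(R(-3), z)) + 37457 = (14247 - (-32 - 16*0)) + 37457 = (14247 - (-32 + 0)) + 37457 = (14247 - 1*(-32)) + 37457 = (14247 + 32) + 37457 = 14279 + 37457 = 51736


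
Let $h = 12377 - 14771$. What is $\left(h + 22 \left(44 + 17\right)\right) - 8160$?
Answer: $-9212$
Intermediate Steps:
$h = -2394$
$\left(h + 22 \left(44 + 17\right)\right) - 8160 = \left(-2394 + 22 \left(44 + 17\right)\right) - 8160 = \left(-2394 + 22 \cdot 61\right) - 8160 = \left(-2394 + 1342\right) - 8160 = -1052 - 8160 = -9212$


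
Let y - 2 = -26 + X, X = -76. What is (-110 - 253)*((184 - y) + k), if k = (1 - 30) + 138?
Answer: -142659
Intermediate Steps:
y = -100 (y = 2 + (-26 - 76) = 2 - 102 = -100)
k = 109 (k = -29 + 138 = 109)
(-110 - 253)*((184 - y) + k) = (-110 - 253)*((184 - 1*(-100)) + 109) = -363*((184 + 100) + 109) = -363*(284 + 109) = -363*393 = -142659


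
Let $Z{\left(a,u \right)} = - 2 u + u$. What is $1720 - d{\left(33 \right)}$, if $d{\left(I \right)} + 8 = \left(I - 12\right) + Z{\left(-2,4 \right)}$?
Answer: $1711$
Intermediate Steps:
$Z{\left(a,u \right)} = - u$
$d{\left(I \right)} = -24 + I$ ($d{\left(I \right)} = -8 + \left(\left(I - 12\right) - 4\right) = -8 + \left(\left(-12 + I\right) - 4\right) = -8 + \left(-16 + I\right) = -24 + I$)
$1720 - d{\left(33 \right)} = 1720 - \left(-24 + 33\right) = 1720 - 9 = 1711$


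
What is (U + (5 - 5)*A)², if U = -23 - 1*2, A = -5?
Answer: 625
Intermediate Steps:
U = -25 (U = -23 - 2 = -25)
(U + (5 - 5)*A)² = (-25 + (5 - 5)*(-5))² = (-25 + 0*(-5))² = (-25 + 0)² = (-25)² = 625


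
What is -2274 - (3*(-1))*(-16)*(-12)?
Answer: -1698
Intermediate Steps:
-2274 - (3*(-1))*(-16)*(-12) = -2274 - (-3*(-16))*(-12) = -2274 - 48*(-12) = -2274 - 1*(-576) = -2274 + 576 = -1698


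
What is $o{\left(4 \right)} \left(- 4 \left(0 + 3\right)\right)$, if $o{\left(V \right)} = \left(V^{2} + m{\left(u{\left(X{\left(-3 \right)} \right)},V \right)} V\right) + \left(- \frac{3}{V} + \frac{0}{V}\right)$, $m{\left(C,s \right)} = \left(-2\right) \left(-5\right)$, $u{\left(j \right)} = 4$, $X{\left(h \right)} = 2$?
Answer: $-663$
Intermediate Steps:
$m{\left(C,s \right)} = 10$
$o{\left(V \right)} = V^{2} - \frac{3}{V} + 10 V$ ($o{\left(V \right)} = \left(V^{2} + 10 V\right) + \left(- \frac{3}{V} + \frac{0}{V}\right) = \left(V^{2} + 10 V\right) + \left(- \frac{3}{V} + 0\right) = \left(V^{2} + 10 V\right) - \frac{3}{V} = V^{2} - \frac{3}{V} + 10 V$)
$o{\left(4 \right)} \left(- 4 \left(0 + 3\right)\right) = \frac{-3 + 4^{2} \left(10 + 4\right)}{4} \left(- 4 \left(0 + 3\right)\right) = \frac{-3 + 16 \cdot 14}{4} \left(\left(-4\right) 3\right) = \frac{-3 + 224}{4} \left(-12\right) = \frac{1}{4} \cdot 221 \left(-12\right) = \frac{221}{4} \left(-12\right) = -663$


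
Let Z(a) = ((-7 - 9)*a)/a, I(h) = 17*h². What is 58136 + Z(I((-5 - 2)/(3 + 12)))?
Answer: 58120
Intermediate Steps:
Z(a) = -16 (Z(a) = (-16*a)/a = -16)
58136 + Z(I((-5 - 2)/(3 + 12))) = 58136 - 16 = 58120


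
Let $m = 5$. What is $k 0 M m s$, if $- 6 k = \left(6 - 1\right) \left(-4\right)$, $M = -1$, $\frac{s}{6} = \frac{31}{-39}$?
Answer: $0$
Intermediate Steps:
$s = - \frac{62}{13}$ ($s = 6 \frac{31}{-39} = 6 \cdot 31 \left(- \frac{1}{39}\right) = 6 \left(- \frac{31}{39}\right) = - \frac{62}{13} \approx -4.7692$)
$k = \frac{10}{3}$ ($k = - \frac{\left(6 - 1\right) \left(-4\right)}{6} = - \frac{5 \left(-4\right)}{6} = \left(- \frac{1}{6}\right) \left(-20\right) = \frac{10}{3} \approx 3.3333$)
$k 0 M m s = \frac{10 \cdot 0 \left(-1\right) 5}{3} \left(- \frac{62}{13}\right) = \frac{10 \cdot 0 \cdot 5}{3} \left(- \frac{62}{13}\right) = \frac{10}{3} \cdot 0 \left(- \frac{62}{13}\right) = 0 \left(- \frac{62}{13}\right) = 0$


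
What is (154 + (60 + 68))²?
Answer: 79524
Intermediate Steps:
(154 + (60 + 68))² = (154 + 128)² = 282² = 79524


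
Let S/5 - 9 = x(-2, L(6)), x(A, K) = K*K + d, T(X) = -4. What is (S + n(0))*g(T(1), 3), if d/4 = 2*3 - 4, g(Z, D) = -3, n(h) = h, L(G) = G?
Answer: -795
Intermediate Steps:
d = 8 (d = 4*(2*3 - 4) = 4*(6 - 4) = 4*2 = 8)
x(A, K) = 8 + K² (x(A, K) = K*K + 8 = K² + 8 = 8 + K²)
S = 265 (S = 45 + 5*(8 + 6²) = 45 + 5*(8 + 36) = 45 + 5*44 = 45 + 220 = 265)
(S + n(0))*g(T(1), 3) = (265 + 0)*(-3) = 265*(-3) = -795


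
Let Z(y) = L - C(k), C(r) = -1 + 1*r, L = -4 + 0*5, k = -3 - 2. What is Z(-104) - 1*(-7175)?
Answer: 7177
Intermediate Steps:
k = -5
L = -4 (L = -4 + 0 = -4)
C(r) = -1 + r
Z(y) = 2 (Z(y) = -4 - (-1 - 5) = -4 - 1*(-6) = -4 + 6 = 2)
Z(-104) - 1*(-7175) = 2 - 1*(-7175) = 2 + 7175 = 7177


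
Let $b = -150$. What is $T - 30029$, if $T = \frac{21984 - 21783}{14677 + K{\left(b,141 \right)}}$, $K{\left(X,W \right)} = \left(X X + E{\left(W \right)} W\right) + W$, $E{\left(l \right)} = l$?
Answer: $- \frac{1717628570}{57199} \approx -30029.0$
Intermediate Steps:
$K{\left(X,W \right)} = W + W^{2} + X^{2}$ ($K{\left(X,W \right)} = \left(X X + W W\right) + W = \left(X^{2} + W^{2}\right) + W = \left(W^{2} + X^{2}\right) + W = W + W^{2} + X^{2}$)
$T = \frac{201}{57199}$ ($T = \frac{21984 - 21783}{14677 + \left(141 + 141^{2} + \left(-150\right)^{2}\right)} = \frac{201}{14677 + \left(141 + 19881 + 22500\right)} = \frac{201}{14677 + 42522} = \frac{201}{57199} \approx 0.003514$)
$T - 30029 = \frac{201}{57199} - 30029 = - \frac{1717628570}{57199}$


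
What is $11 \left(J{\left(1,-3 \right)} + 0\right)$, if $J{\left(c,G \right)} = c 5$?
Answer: $55$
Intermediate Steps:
$J{\left(c,G \right)} = 5 c$
$11 \left(J{\left(1,-3 \right)} + 0\right) = 11 \left(5 \cdot 1 + 0\right) = 11 \left(5 + 0\right) = 11 \cdot 5 = 55$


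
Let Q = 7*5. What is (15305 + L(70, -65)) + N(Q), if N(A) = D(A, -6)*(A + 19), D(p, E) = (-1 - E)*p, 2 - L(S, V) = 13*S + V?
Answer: 23912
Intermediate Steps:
L(S, V) = 2 - V - 13*S (L(S, V) = 2 - (13*S + V) = 2 - (V + 13*S) = 2 + (-V - 13*S) = 2 - V - 13*S)
Q = 35
D(p, E) = p*(-1 - E)
N(A) = 5*A*(19 + A) (N(A) = (-A*(1 - 6))*(A + 19) = (-1*A*(-5))*(19 + A) = (5*A)*(19 + A) = 5*A*(19 + A))
(15305 + L(70, -65)) + N(Q) = (15305 + (2 - 1*(-65) - 13*70)) + 5*35*(19 + 35) = (15305 + (2 + 65 - 910)) + 5*35*54 = (15305 - 843) + 9450 = 14462 + 9450 = 23912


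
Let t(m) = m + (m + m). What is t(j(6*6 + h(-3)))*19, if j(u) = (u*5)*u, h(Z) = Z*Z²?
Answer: 23085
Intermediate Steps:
h(Z) = Z³
j(u) = 5*u² (j(u) = (5*u)*u = 5*u²)
t(m) = 3*m (t(m) = m + 2*m = 3*m)
t(j(6*6 + h(-3)))*19 = (3*(5*(6*6 + (-3)³)²))*19 = (3*(5*(36 - 27)²))*19 = (3*(5*9²))*19 = (3*(5*81))*19 = (3*405)*19 = 1215*19 = 23085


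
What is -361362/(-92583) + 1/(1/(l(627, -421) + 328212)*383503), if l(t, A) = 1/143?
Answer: 8054249218703/1692445909869 ≈ 4.7589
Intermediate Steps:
l(t, A) = 1/143
-361362/(-92583) + 1/(1/(l(627, -421) + 328212)*383503) = -361362/(-92583) + 1/(1/(1/143 + 328212)*383503) = -361362*(-1/92583) + (1/383503)/1/(46934317/143) = 120454/30861 + (1/383503)/(143/46934317) = 120454/30861 + (46934317/143)*(1/383503) = 120454/30861 + 46934317/54840929 = 8054249218703/1692445909869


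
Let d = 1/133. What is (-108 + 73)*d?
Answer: -5/19 ≈ -0.26316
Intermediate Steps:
d = 1/133 ≈ 0.0075188
(-108 + 73)*d = (-108 + 73)*(1/133) = -35*1/133 = -5/19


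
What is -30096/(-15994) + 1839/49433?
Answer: 68961297/35937791 ≈ 1.9189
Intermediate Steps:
-30096/(-15994) + 1839/49433 = -30096*(-1/15994) + 1839*(1/49433) = 1368/727 + 1839/49433 = 68961297/35937791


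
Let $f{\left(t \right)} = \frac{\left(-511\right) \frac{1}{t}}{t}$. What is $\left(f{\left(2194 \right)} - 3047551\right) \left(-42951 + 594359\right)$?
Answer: $- \frac{2022261435842205844}{1203409} \approx -1.6804 \cdot 10^{12}$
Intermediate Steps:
$f{\left(t \right)} = - \frac{511}{t^{2}}$
$\left(f{\left(2194 \right)} - 3047551\right) \left(-42951 + 594359\right) = \left(- \frac{511}{4813636} - 3047551\right) \left(-42951 + 594359\right) = \left(\left(-511\right) \frac{1}{4813636} - 3047551\right) 551408 = \left(- \frac{511}{4813636} - 3047551\right) 551408 = \left(- \frac{14669801205947}{4813636}\right) 551408 = - \frac{2022261435842205844}{1203409}$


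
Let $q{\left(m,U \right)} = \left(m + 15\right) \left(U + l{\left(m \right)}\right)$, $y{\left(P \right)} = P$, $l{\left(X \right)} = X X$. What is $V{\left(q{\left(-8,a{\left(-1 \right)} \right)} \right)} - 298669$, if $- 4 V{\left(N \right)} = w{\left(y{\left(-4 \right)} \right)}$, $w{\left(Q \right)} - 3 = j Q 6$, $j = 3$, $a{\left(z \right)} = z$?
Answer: $- \frac{1194607}{4} \approx -2.9865 \cdot 10^{5}$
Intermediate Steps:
$l{\left(X \right)} = X^{2}$
$w{\left(Q \right)} = 3 + 18 Q$ ($w{\left(Q \right)} = 3 + 3 Q 6 = 3 + 18 Q$)
$q{\left(m,U \right)} = \left(15 + m\right) \left(U + m^{2}\right)$ ($q{\left(m,U \right)} = \left(m + 15\right) \left(U + m^{2}\right) = \left(15 + m\right) \left(U + m^{2}\right)$)
$V{\left(N \right)} = \frac{69}{4}$ ($V{\left(N \right)} = - \frac{3 + 18 \left(-4\right)}{4} = - \frac{3 - 72}{4} = \left(- \frac{1}{4}\right) \left(-69\right) = \frac{69}{4}$)
$V{\left(q{\left(-8,a{\left(-1 \right)} \right)} \right)} - 298669 = \frac{69}{4} - 298669 = - \frac{1194607}{4}$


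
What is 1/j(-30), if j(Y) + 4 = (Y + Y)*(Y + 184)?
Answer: -1/9244 ≈ -0.00010818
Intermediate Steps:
j(Y) = -4 + 2*Y*(184 + Y) (j(Y) = -4 + (Y + Y)*(Y + 184) = -4 + (2*Y)*(184 + Y) = -4 + 2*Y*(184 + Y))
1/j(-30) = 1/(-4 + 2*(-30)² + 368*(-30)) = 1/(-4 + 2*900 - 11040) = 1/(-4 + 1800 - 11040) = 1/(-9244) = -1/9244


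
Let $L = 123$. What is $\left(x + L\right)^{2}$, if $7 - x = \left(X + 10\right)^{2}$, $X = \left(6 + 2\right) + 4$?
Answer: $125316$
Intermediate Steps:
$X = 12$ ($X = 8 + 4 = 12$)
$x = -477$ ($x = 7 - \left(12 + 10\right)^{2} = 7 - 22^{2} = 7 - 484 = -477$)
$\left(x + L\right)^{2} = \left(-477 + 123\right)^{2} = \left(-354\right)^{2} = 125316$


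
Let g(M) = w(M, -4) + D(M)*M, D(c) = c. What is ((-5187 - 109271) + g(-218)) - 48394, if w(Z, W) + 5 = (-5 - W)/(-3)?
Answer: -345998/3 ≈ -1.1533e+5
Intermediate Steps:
w(Z, W) = -10/3 + W/3 (w(Z, W) = -5 + (-5 - W)/(-3) = -5 + (-5 - W)*(-⅓) = -5 + (5/3 + W/3) = -10/3 + W/3)
g(M) = -14/3 + M² (g(M) = (-10/3 + (⅓)*(-4)) + M*M = (-10/3 - 4/3) + M² = -14/3 + M²)
((-5187 - 109271) + g(-218)) - 48394 = ((-5187 - 109271) + (-14/3 + (-218)²)) - 48394 = (-114458 + (-14/3 + 47524)) - 48394 = (-114458 + 142558/3) - 48394 = -200816/3 - 48394 = -345998/3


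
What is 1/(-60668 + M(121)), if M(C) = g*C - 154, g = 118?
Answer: -1/46544 ≈ -2.1485e-5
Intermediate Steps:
M(C) = -154 + 118*C (M(C) = 118*C - 154 = -154 + 118*C)
1/(-60668 + M(121)) = 1/(-60668 + (-154 + 118*121)) = 1/(-60668 + (-154 + 14278)) = 1/(-60668 + 14124) = 1/(-46544) = -1/46544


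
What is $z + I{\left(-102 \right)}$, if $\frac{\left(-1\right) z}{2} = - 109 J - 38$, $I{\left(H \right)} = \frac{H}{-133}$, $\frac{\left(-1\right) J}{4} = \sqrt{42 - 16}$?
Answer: $\frac{10210}{133} - 872 \sqrt{26} \approx -4369.6$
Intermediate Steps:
$J = - 4 \sqrt{26}$ ($J = - 4 \sqrt{42 - 16} = - 4 \sqrt{26} \approx -20.396$)
$I{\left(H \right)} = - \frac{H}{133}$ ($I{\left(H \right)} = H \left(- \frac{1}{133}\right) = - \frac{H}{133}$)
$z = 76 - 872 \sqrt{26}$ ($z = - 2 \left(- 109 \left(- 4 \sqrt{26}\right) - 38\right) = - 2 \left(436 \sqrt{26} - 38\right) = - 2 \left(-38 + 436 \sqrt{26}\right) = 76 - 872 \sqrt{26} \approx -4370.3$)
$z + I{\left(-102 \right)} = \left(76 - 872 \sqrt{26}\right) - - \frac{102}{133} = \left(76 - 872 \sqrt{26}\right) + \frac{102}{133} = \frac{10210}{133} - 872 \sqrt{26}$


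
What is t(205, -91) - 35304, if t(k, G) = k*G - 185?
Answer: -54144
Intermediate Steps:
t(k, G) = -185 + G*k (t(k, G) = G*k - 185 = -185 + G*k)
t(205, -91) - 35304 = (-185 - 91*205) - 35304 = (-185 - 18655) - 35304 = -18840 - 35304 = -54144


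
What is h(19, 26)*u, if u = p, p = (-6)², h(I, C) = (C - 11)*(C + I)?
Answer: 24300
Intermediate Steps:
h(I, C) = (-11 + C)*(C + I)
p = 36
u = 36
h(19, 26)*u = (26² - 11*26 - 11*19 + 26*19)*36 = (676 - 286 - 209 + 494)*36 = 675*36 = 24300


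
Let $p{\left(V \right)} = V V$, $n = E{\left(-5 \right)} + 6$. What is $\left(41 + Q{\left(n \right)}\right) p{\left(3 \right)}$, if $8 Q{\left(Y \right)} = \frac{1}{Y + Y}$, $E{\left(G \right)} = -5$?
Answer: $\frac{5913}{16} \approx 369.56$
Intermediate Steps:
$n = 1$ ($n = -5 + 6 = 1$)
$Q{\left(Y \right)} = \frac{1}{16 Y}$ ($Q{\left(Y \right)} = \frac{1}{8 \left(Y + Y\right)} = \frac{1}{8 \cdot 2 Y} = \frac{\frac{1}{2} \frac{1}{Y}}{8} = \frac{1}{16 Y}$)
$p{\left(V \right)} = V^{2}$
$\left(41 + Q{\left(n \right)}\right) p{\left(3 \right)} = \left(41 + \frac{1}{16 \cdot 1}\right) 3^{2} = \left(41 + \frac{1}{16} \cdot 1\right) 9 = \left(41 + \frac{1}{16}\right) 9 = \frac{657}{16} \cdot 9 = \frac{5913}{16}$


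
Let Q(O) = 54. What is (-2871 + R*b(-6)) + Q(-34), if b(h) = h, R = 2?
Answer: -2829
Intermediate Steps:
(-2871 + R*b(-6)) + Q(-34) = (-2871 + 2*(-6)) + 54 = (-2871 - 12) + 54 = -2883 + 54 = -2829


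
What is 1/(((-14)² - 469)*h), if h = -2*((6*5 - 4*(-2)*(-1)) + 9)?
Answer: 1/16926 ≈ 5.9081e-5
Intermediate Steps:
h = -62 (h = -2*((30 + 8*(-1)) + 9) = -2*((30 - 8) + 9) = -2*(22 + 9) = -2*31 = -62)
1/(((-14)² - 469)*h) = 1/(((-14)² - 469)*(-62)) = 1/((196 - 469)*(-62)) = 1/(-273*(-62)) = 1/16926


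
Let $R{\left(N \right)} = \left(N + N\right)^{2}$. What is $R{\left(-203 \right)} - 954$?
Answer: $163882$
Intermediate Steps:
$R{\left(N \right)} = 4 N^{2}$ ($R{\left(N \right)} = \left(2 N\right)^{2} = 4 N^{2}$)
$R{\left(-203 \right)} - 954 = 4 \left(-203\right)^{2} - 954 = 4 \cdot 41209 - 954 = 164836 - 954 = 163882$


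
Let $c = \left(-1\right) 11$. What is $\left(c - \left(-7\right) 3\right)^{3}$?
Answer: $1000$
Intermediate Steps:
$c = -11$
$\left(c - \left(-7\right) 3\right)^{3} = \left(-11 - \left(-7\right) 3\right)^{3} = \left(-11 - -21\right)^{3} = \left(-11 + 21\right)^{3} = 10^{3} = 1000$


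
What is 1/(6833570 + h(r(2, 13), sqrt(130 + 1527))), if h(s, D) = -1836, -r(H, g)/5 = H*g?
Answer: 1/6831734 ≈ 1.4638e-7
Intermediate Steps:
r(H, g) = -5*H*g
1/(6833570 + h(r(2, 13), sqrt(130 + 1527))) = 1/(6833570 - 1836) = 1/6831734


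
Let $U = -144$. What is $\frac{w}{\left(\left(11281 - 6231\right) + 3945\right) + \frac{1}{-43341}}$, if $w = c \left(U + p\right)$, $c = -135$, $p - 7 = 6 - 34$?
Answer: $\frac{965420775}{389852294} \approx 2.4764$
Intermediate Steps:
$p = -21$ ($p = 7 + \left(6 - 34\right) = 7 - 28 = -21$)
$w = 22275$ ($w = - 135 \left(-144 - 21\right) = \left(-135\right) \left(-165\right) = 22275$)
$\frac{w}{\left(\left(11281 - 6231\right) + 3945\right) + \frac{1}{-43341}} = \frac{22275}{\left(\left(11281 - 6231\right) + 3945\right) + \frac{1}{-43341}} = \frac{22275}{\left(5050 + 3945\right) - \frac{1}{43341}} = \frac{22275}{8995 - \frac{1}{43341}} = \frac{22275}{\frac{389852294}{43341}} = 22275 \cdot \frac{43341}{389852294} = \frac{965420775}{389852294}$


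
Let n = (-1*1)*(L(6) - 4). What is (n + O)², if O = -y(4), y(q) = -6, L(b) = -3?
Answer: 169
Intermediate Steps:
n = 7 (n = (-1*1)*(-3 - 4) = -1*(-7) = 7)
O = 6 (O = -1*(-6) = 6)
(n + O)² = (7 + 6)² = 13² = 169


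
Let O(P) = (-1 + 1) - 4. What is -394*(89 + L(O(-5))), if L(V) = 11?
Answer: -39400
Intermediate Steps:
O(P) = -4 (O(P) = 0 - 4 = -4)
-394*(89 + L(O(-5))) = -394*(89 + 11) = -394*100 = -39400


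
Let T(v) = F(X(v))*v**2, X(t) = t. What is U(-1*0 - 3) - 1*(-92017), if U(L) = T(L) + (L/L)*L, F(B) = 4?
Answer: 92050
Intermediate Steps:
T(v) = 4*v**2
U(L) = L + 4*L**2 (U(L) = 4*L**2 + (L/L)*L = 4*L**2 + 1*L = 4*L**2 + L = L + 4*L**2)
U(-1*0 - 3) - 1*(-92017) = (-1*0 - 3)*(1 + 4*(-1*0 - 3)) - 1*(-92017) = (0 - 3)*(1 + 4*(0 - 3)) + 92017 = -3*(1 + 4*(-3)) + 92017 = -3*(1 - 12) + 92017 = -3*(-11) + 92017 = 33 + 92017 = 92050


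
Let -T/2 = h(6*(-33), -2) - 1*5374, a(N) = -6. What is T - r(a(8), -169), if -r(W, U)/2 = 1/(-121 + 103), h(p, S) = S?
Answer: 96767/9 ≈ 10752.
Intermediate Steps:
r(W, U) = ⅑ (r(W, U) = -2/(-121 + 103) = -2/(-18) = -2*(-1/18) = ⅑)
T = 10752 (T = -2*(-2 - 1*5374) = -2*(-2 - 5374) = -2*(-5376) = 10752)
T - r(a(8), -169) = 10752 - 1*⅑ = 10752 - ⅑ = 96767/9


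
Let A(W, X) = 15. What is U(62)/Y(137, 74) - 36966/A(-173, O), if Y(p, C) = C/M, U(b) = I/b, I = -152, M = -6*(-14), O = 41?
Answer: -14149294/5735 ≈ -2467.2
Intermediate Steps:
M = 84
U(b) = -152/b
Y(p, C) = C/84
U(62)/Y(137, 74) - 36966/A(-173, O) = (-152/62)/(((1/84)*74)) - 36966/15 = (-152*1/62)/(37/42) - 36966*1/15 = -76/31*42/37 - 12322/5 = -3192/1147 - 12322/5 = -14149294/5735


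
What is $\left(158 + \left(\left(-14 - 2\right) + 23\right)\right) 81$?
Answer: $13365$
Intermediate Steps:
$\left(158 + \left(\left(-14 - 2\right) + 23\right)\right) 81 = \left(158 + \left(-16 + 23\right)\right) 81 = \left(158 + 7\right) 81 = 165 \cdot 81 = 13365$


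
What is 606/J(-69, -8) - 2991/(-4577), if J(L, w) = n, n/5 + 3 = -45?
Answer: -342637/183080 ≈ -1.8715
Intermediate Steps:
n = -240 (n = -15 + 5*(-45) = -15 - 225 = -240)
J(L, w) = -240
606/J(-69, -8) - 2991/(-4577) = 606/(-240) - 2991/(-4577) = 606*(-1/240) - 2991*(-1/4577) = -101/40 + 2991/4577 = -342637/183080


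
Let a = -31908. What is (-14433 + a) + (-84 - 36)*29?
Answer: -49821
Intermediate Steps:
(-14433 + a) + (-84 - 36)*29 = (-14433 - 31908) + (-84 - 36)*29 = -46341 - 120*29 = -46341 - 3480 = -49821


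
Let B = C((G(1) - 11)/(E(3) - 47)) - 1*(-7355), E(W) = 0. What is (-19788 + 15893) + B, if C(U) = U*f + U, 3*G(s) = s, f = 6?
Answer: 488084/141 ≈ 3461.6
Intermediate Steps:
G(s) = s/3
C(U) = 7*U (C(U) = U*6 + U = 6*U + U = 7*U)
B = 1037279/141 (B = 7*(((⅓)*1 - 11)/(0 - 47)) - 1*(-7355) = 7*((⅓ - 11)/(-47)) + 7355 = 7*(-32/3*(-1/47)) + 7355 = 7*(32/141) + 7355 = 224/141 + 7355 = 1037279/141 ≈ 7356.6)
(-19788 + 15893) + B = (-19788 + 15893) + 1037279/141 = -3895 + 1037279/141 = 488084/141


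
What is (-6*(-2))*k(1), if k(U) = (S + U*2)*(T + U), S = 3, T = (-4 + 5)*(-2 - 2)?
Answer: -180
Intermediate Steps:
T = -4 (T = 1*(-4) = -4)
k(U) = (-4 + U)*(3 + 2*U) (k(U) = (3 + U*2)*(-4 + U) = (3 + 2*U)*(-4 + U) = (-4 + U)*(3 + 2*U))
(-6*(-2))*k(1) = (-6*(-2))*(-12 - 5*1 + 2*1²) = 12*(-12 - 5 + 2*1) = 12*(-12 - 5 + 2) = 12*(-15) = -180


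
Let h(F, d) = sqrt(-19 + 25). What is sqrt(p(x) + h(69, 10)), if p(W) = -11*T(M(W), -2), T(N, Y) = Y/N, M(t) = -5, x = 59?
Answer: sqrt(-110 + 25*sqrt(6))/5 ≈ 1.3966*I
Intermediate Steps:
p(W) = -22/5 (p(W) = -(-22)/(-5) = -(-22)*(-1)/5 = -11*2/5 = -22/5)
h(F, d) = sqrt(6)
sqrt(p(x) + h(69, 10)) = sqrt(-22/5 + sqrt(6))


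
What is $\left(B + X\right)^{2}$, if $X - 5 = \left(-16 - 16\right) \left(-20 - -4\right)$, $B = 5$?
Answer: $272484$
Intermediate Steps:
$X = 517$ ($X = 5 + \left(-16 - 16\right) \left(-20 - -4\right) = 5 - 32 \left(-20 + \left(-7 + 11\right)\right) = 5 - 32 \left(-20 + 4\right) = 5 - -512 = 5 + 512 = 517$)
$\left(B + X\right)^{2} = \left(5 + 517\right)^{2} = 522^{2} = 272484$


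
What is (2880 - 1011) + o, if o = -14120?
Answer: -12251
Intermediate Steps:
(2880 - 1011) + o = (2880 - 1011) - 14120 = 1869 - 14120 = -12251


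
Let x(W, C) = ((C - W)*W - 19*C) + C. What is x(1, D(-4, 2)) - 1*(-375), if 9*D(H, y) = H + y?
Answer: 3400/9 ≈ 377.78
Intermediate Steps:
D(H, y) = H/9 + y/9 (D(H, y) = (H + y)/9 = H/9 + y/9)
x(W, C) = -18*C + W*(C - W) (x(W, C) = (W*(C - W) - 19*C) + C = (-19*C + W*(C - W)) + C = -18*C + W*(C - W))
x(1, D(-4, 2)) - 1*(-375) = (-1*1**2 - 18*((1/9)*(-4) + (1/9)*2) + ((1/9)*(-4) + (1/9)*2)*1) - 1*(-375) = (-1*1 - 18*(-4/9 + 2/9) + (-4/9 + 2/9)*1) + 375 = (-1 - 18*(-2/9) - 2/9*1) + 375 = (-1 + 4 - 2/9) + 375 = 25/9 + 375 = 3400/9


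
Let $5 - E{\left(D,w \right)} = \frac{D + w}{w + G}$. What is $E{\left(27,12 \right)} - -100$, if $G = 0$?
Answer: $\frac{407}{4} \approx 101.75$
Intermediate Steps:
$E{\left(D,w \right)} = 5 - \frac{D + w}{w}$ ($E{\left(D,w \right)} = 5 - \frac{D + w}{w + 0} = 5 - \frac{D + w}{w}$)
$E{\left(27,12 \right)} - -100 = \left(4 - \frac{27}{12}\right) - -100 = \left(4 - 27 \cdot \frac{1}{12}\right) + 100 = \left(4 - \frac{9}{4}\right) + 100 = \frac{7}{4} + 100 = \frac{407}{4}$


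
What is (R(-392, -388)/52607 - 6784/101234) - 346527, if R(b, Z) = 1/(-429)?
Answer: -395853411999720670/1142344854651 ≈ -3.4653e+5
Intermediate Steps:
R(b, Z) = -1/429
(R(-392, -388)/52607 - 6784/101234) - 346527 = (-1/429/52607 - 6784/101234) - 346527 = (-1/429*1/52607 - 6784*1/101234) - 346527 = (-1/22568403 - 3392/50617) - 346527 = -76552073593/1142344854651 - 346527 = -395853411999720670/1142344854651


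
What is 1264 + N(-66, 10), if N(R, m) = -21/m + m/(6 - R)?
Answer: 227167/180 ≈ 1262.0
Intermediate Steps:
1264 + N(-66, 10) = 1264 + (126 - 1*10**2 - 21*(-66))/(10*(-6 - 66)) = 1264 + (1/10)*(126 - 1*100 + 1386)/(-72) = 1264 + (1/10)*(-1/72)*(126 - 100 + 1386) = 1264 + (1/10)*(-1/72)*1412 = 1264 - 353/180 = 227167/180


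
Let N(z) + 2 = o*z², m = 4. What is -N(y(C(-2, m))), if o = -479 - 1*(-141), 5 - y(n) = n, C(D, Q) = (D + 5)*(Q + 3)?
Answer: 86530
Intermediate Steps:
C(D, Q) = (3 + Q)*(5 + D) (C(D, Q) = (5 + D)*(3 + Q) = (3 + Q)*(5 + D))
y(n) = 5 - n
o = -338 (o = -479 + 141 = -338)
N(z) = -2 - 338*z²
-N(y(C(-2, m))) = -(-2 - 338*(5 - (15 + 3*(-2) + 5*4 - 2*4))²) = -(-2 - 338*(5 - (15 - 6 + 20 - 8))²) = -(-2 - 338*(5 - 1*21)²) = -(-2 - 338*(5 - 21)²) = -(-2 - 338*(-16)²) = -(-2 - 338*256) = -(-2 - 86528) = -1*(-86530) = 86530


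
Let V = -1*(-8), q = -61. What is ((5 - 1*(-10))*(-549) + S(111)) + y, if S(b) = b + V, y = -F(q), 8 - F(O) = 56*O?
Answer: -11540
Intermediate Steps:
F(O) = 8 - 56*O
V = 8
y = -3424 (y = -(8 - 56*(-61)) = -(8 + 3416) = -1*3424 = -3424)
S(b) = 8 + b (S(b) = b + 8 = 8 + b)
((5 - 1*(-10))*(-549) + S(111)) + y = ((5 - 1*(-10))*(-549) + (8 + 111)) - 3424 = ((5 + 10)*(-549) + 119) - 3424 = (15*(-549) + 119) - 3424 = (-8235 + 119) - 3424 = -8116 - 3424 = -11540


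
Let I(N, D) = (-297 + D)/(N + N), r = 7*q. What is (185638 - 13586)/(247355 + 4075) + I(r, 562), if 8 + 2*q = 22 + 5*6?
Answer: 59810483/38720220 ≈ 1.5447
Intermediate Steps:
q = 22 (q = -4 + (22 + 5*6)/2 = -4 + (22 + 30)/2 = -4 + (½)*52 = -4 + 26 = 22)
r = 154 (r = 7*22 = 154)
I(N, D) = (-297 + D)/(2*N) (I(N, D) = (-297 + D)/((2*N)) = (-297 + D)*(1/(2*N)) = (-297 + D)/(2*N))
(185638 - 13586)/(247355 + 4075) + I(r, 562) = (185638 - 13586)/(247355 + 4075) + (½)*(-297 + 562)/154 = 172052/251430 + (½)*(1/154)*265 = 172052*(1/251430) + 265/308 = 86026/125715 + 265/308 = 59810483/38720220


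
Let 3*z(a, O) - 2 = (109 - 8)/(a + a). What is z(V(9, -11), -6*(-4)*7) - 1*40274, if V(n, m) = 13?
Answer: -1047073/26 ≈ -40272.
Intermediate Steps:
z(a, O) = 2/3 + 101/(6*a) (z(a, O) = 2/3 + ((109 - 8)/(a + a))/3 = 2/3 + (101/((2*a)))/3 = 2/3 + (101*(1/(2*a)))/3 = 2/3 + (101/(2*a))/3 = 2/3 + 101/(6*a))
z(V(9, -11), -6*(-4)*7) - 1*40274 = (1/6)*(101 + 4*13)/13 - 1*40274 = (1/6)*(1/13)*(101 + 52) - 40274 = (1/6)*(1/13)*153 - 40274 = 51/26 - 40274 = -1047073/26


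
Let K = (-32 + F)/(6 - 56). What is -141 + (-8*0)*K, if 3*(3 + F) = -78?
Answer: -141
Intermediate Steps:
F = -29 (F = -3 + (⅓)*(-78) = -3 - 26 = -29)
K = 61/50 (K = (-32 - 29)/(6 - 56) = -61/(-50) = -61*(-1/50) = 61/50 ≈ 1.2200)
-141 + (-8*0)*K = -141 - 8*0*(61/50) = -141 + 0*(61/50) = -141 + 0 = -141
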